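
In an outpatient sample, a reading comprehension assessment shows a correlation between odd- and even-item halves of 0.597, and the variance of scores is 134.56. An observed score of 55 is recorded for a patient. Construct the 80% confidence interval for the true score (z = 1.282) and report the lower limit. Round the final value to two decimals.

47.53

SD = √134.56 ≃ 11.600
Full-length reliability (Spearman-Brown) = 2(0.597)/(1+0.597) ≃ 0.748
SEM = 11.600 · √(1 − 0.748) = 11.600 · √0.252 ≃ 11.600 · 0.502 ≃ 5.827
Half-width = 1.282·5.827 ≃ 7.470
Lower limit = 55 − 7.470 ≃ 47.530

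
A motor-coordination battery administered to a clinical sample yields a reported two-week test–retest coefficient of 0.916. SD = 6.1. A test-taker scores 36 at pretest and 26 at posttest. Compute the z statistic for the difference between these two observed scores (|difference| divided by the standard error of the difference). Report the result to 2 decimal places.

4.00

SEM = 6.10000*√(1 − 0.91600) ≈ 1.76795
Standard error of the difference = 1.76795·√2 ≈ 2.50026
z = |36 − 26| / 2.50026 = 10 / 2.50026 ≈ 3.99959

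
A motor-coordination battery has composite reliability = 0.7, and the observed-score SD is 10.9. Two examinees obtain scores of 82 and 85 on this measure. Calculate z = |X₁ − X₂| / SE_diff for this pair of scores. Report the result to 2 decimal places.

SEM = 10.9000×√(1 − 0.7000) ≈ 5.9702
Standard error of the difference = 5.9702·√2 ≈ 8.4431
z = |82 − 85| / 8.4431 = 3 / 8.4431 ≈ 0.3553

0.36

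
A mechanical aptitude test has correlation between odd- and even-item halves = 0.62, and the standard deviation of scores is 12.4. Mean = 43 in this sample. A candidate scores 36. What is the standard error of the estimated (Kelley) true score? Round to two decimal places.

Full-length reliability (Spearman-Brown) = 2(0.62)/(1+0.62) ≈ 0.7654
SE_est = 12.4000·√[r(1 − r)] ≈ 5.2542

5.25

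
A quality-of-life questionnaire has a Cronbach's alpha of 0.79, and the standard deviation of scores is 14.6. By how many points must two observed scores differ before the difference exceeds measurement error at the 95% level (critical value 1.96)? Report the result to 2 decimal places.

SEM = 14.6000 * √(1 − 0.7900) = 14.6000 * √0.2100 ≈ 14.6000 * 0.4583 ≈ 6.6906
Standard error of the difference = 6.6906·√2 ≈ 9.4619
Minimum reliable difference = 1.96 * SE_diff ≈ 1.96 * 9.4619 ≈ 18.5453

18.55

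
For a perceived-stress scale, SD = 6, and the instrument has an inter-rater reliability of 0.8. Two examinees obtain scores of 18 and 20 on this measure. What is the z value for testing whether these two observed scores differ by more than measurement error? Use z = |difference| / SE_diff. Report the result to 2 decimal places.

0.53

SEM = 6.000 · √(1 − 0.800) = 6.000 · √0.200 ≈ 6.000 · 0.447 ≈ 2.683
SE_diff = √2 · SEM ≈ 3.795
z = |18 − 20| / 3.795 = 2 / 3.795 ≈ 0.527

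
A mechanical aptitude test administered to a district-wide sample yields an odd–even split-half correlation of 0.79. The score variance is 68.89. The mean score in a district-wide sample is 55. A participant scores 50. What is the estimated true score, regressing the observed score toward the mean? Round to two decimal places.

50.59

r_full = 2·0.79 / (1 + 0.79) ≈ 0.88268
T̂ = r·X + (1 − r)·M = 0.88268×50 + 0.11732×55 ≈ 44.13408 + 6.45251 ≈ 50.58659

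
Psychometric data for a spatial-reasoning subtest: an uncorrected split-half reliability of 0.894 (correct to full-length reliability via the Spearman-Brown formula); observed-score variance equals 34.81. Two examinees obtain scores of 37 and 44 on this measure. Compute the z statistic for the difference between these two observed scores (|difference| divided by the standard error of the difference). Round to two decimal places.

3.55

SD = √34.81 ≈ 5.9000
r_full = 2·0.894 / (1 + 0.894) ≈ 0.9440
The standard error of measurement is 5.9000·√(1 − 0.9440) ≈ 5.9000·0.2366 ≈ 1.3958.
Standard error of the difference = 1.3958·√2 ≈ 1.9739
z = 7 / 1.9739 ≈ 3.5462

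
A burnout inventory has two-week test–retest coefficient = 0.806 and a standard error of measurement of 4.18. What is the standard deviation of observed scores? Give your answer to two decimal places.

SD = SEM / √(1 − r) = 4.18 / √0.19400 ≃ 4.18 / 0.44045 ≃ 9.49020

9.49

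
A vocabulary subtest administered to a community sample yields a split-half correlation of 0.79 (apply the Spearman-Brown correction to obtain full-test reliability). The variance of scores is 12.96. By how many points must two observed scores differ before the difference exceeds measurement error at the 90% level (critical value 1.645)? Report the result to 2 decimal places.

SD = √12.96 = 3.600
r_full = 2·0.79 / (1 + 0.79) ≈ 0.883
SEM = 3.600*√(1 − 0.883) ≈ 1.233
Standard error of the difference = 1.233·√2 ≈ 1.744
Smallest detectable difference = 1.645*1.744 ≈ 2.869

2.87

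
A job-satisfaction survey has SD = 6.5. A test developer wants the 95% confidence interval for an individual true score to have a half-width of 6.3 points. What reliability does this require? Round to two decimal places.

Required SEM = 6.3 / 1.96 ≈ 3.214
r = 1 − (SEM / SD)² = 1 − (3.214 / 6.5)² ≈ 1 − 0.245 ≈ 0.755

0.76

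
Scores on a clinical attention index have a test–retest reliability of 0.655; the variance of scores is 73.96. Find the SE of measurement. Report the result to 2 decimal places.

σ = 73.96^(1/2) = 8.6000
SEM = 8.6000 * √(1 − 0.6550) = 8.6000 * √0.3450 ≈ 8.6000 * 0.5874 ≈ 5.0514

5.05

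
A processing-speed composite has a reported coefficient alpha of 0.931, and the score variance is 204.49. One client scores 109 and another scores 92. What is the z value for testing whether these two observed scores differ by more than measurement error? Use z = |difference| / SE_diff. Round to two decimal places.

3.20

SD = √204.49 ≃ 14.300
SEM = 14.300 * √(1 − 0.931) = 14.300 * √0.069 ≃ 14.300 * 0.263 ≃ 3.756
SE_diff = √2 * SEM ≃ 5.312
z = |109 − 92| / 5.312 = 17 / 5.312 ≃ 3.200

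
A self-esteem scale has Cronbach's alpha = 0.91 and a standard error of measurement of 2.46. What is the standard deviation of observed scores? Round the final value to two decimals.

8.20

SD = 2.46 / √(1 − 0.91) ≈ 8.200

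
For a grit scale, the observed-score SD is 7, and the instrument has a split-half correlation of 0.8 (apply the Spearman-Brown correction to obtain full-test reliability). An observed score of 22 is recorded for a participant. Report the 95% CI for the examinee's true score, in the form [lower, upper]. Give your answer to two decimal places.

r_full = 2·0.8 / (1 + 0.8) ≈ 0.889
The standard error of measurement is 7.000·√(1 − 0.889) ≈ 7.000·0.333 ≈ 2.333.
Margin = 1.96 · 2.333 ≈ 4.573
CI = 22 ± 4.573 → [17.427, 26.573]

[17.43, 26.57]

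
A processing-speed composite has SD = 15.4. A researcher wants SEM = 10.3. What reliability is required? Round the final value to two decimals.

r = 1 − (SEM / SD)² = 1 − (10.3000 / 15.4)² ≃ 1 − 0.4473 ≃ 0.5527

0.55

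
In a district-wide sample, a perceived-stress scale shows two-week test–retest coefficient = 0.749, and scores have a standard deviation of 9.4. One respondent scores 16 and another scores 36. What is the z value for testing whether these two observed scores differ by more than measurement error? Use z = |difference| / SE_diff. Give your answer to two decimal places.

3.00

SEM = 9.4000 × √(1 − 0.7490) = 9.4000 × √0.2510 ≃ 9.4000 × 0.5010 ≃ 4.7094
SE_diff = SEM × √2 ≃ 4.7094 × 1.4142 ≃ 6.6601
z = 20 / 6.6601 ≃ 3.0030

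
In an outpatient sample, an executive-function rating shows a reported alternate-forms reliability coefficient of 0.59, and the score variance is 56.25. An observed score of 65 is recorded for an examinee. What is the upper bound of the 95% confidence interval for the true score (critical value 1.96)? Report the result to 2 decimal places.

σ = 56.25^(1/2) = 7.5000
SEM = 7.5000 * √(1 − 0.5900) = 7.5000 * √0.4100 ≈ 7.5000 * 0.6403 ≈ 4.8023
Margin = 1.96 * 4.8023 ≈ 9.4126
Upper bound: 65 + 9.4126 = 74.4126

74.41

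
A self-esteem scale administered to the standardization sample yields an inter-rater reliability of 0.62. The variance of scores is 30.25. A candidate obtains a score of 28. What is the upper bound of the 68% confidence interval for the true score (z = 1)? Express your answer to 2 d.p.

31.39

σ = 30.25^(1/2) = 5.5000
SEM = 5.5000 * √(1 − 0.6200) = 5.5000 * √0.3800 ≈ 5.5000 * 0.6164 ≈ 3.3904
Half-width = 1*3.3904 ≈ 3.3904
Upper bound: 28 + 3.3904 = 31.3904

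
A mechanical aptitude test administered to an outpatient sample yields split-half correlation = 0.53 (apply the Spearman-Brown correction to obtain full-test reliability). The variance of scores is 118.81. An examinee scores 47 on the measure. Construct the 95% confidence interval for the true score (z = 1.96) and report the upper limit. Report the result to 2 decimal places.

58.84

SD = √118.81 = 10.9000
Spearman-Brown: r = 2(0.53) / (1 + 0.53) = 1.0600 / 1.5300 ≃ 0.6928
The standard error of measurement is 10.9000×√(1 − 0.6928) ≃ 10.9000×0.5542 ≃ 6.0413.
Margin = 1.96 × 6.0413 ≃ 11.8409
Upper limit = 47 + 11.8409 ≃ 58.8409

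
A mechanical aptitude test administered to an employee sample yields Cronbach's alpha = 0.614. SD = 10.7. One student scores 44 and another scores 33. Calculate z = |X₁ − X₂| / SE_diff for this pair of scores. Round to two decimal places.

The standard error of measurement is 10.7000×√(1 − 0.6140) ≈ 10.7000×0.6213 ≈ 6.6478.
SE_diff = √2 × SEM ≈ 9.4014
z = |44 − 33| / 9.4014 = 11 / 9.4014 ≈ 1.1700

1.17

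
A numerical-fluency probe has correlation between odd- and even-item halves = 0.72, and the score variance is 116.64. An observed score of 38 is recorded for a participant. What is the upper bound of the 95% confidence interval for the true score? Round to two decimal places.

SD = √116.64 = 10.800
Full-length reliability (Spearman-Brown) = 2(0.72)/(1+0.72) ≈ 0.837
The standard error of measurement is 10.800×√(1 − 0.837) ≈ 10.800×0.403 ≈ 4.358.
1.96 × SEM ≈ 8.541
Upper bound: 38 + 8.541 = 46.541

46.54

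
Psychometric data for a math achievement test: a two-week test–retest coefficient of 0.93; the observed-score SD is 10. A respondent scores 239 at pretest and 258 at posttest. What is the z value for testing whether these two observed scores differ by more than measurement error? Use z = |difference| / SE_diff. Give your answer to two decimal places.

SEM = 10.000 · √(1 − 0.930) = 10.000 · √0.070 ≈ 10.000 · 0.265 ≈ 2.646
SE_diff = √2 · SEM ≈ 3.742
z = |239 − 258| / 3.742 = 19 / 3.742 ≈ 5.078

5.08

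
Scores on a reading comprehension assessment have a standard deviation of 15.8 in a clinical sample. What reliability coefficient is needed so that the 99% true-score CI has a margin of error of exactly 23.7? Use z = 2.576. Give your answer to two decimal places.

0.66

Required SEM = 23.7 / 2.576 ≃ 9.200
r = 1 − (9.200/15.8)² ≃ 1 − 0.339 ≃ 0.661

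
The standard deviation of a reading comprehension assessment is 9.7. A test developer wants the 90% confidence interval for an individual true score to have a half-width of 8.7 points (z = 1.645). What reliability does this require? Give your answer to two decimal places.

0.70

Required SEM = 8.7 / 1.645 ≈ 5.2888
r = 1 − (SEM / SD)² = 1 − (5.2888 / 9.7)² ≈ 1 − 0.2973 ≈ 0.7027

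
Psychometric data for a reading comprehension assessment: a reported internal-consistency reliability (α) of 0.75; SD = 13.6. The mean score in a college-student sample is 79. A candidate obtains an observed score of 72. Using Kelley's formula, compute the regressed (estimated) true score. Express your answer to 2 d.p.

T̂ = 0.7500(72) + 0.2500(79) ≃ 73.7500

73.75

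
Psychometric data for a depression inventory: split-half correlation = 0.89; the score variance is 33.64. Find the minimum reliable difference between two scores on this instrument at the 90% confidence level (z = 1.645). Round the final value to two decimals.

σ = 33.64^(1/2) = 5.8000
r_full = 2·0.89 / (1 + 0.89) ≃ 0.9418
SEM = 5.8000*√(1 − 0.9418) ≃ 1.3992
Standard error of the difference = 1.3992·√2 ≃ 1.9788
Smallest detectable difference = 1.645*1.9788 ≃ 3.2552

3.26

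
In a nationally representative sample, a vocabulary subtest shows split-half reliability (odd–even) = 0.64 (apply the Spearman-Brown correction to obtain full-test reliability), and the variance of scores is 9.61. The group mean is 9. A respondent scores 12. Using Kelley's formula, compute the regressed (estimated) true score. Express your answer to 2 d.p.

11.34

Spearman-Brown: r = 2(0.64) / (1 + 0.64) = 1.280 / 1.640 ≈ 0.780
T̂ = r·X + (1 − r)·M = 0.780·12 + 0.220·9 ≈ 9.366 + 1.976 ≈ 11.341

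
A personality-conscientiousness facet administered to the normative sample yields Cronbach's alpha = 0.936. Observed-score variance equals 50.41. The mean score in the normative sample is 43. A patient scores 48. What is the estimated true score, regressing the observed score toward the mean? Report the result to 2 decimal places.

T̂ = r·X + (1 − r)·M = 0.936×48 + 0.064×43 = 44.928 + 2.752 ≈ 47.680

47.68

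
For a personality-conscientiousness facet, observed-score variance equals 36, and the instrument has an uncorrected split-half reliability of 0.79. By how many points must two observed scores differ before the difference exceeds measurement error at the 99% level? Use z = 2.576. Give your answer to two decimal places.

7.49

σ = 36^(1/2) = 6.0000
Spearman-Brown: r = 2(0.79) / (1 + 0.79) = 1.5800 / 1.7900 ≈ 0.8827
SEM = 6.0000*√(1 − 0.8827) ≈ 2.0551
Standard error of the difference = 2.0551·√2 ≈ 2.9064
Minimum reliable difference = 2.576 * SE_diff ≈ 2.576 * 2.9064 ≈ 7.4868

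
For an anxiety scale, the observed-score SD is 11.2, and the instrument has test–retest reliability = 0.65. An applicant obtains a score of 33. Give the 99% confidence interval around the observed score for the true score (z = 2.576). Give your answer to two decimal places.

[15.93, 50.07]

SEM = 11.20000*√(1 − 0.65000) ≈ 6.62601
Half-width = 2.576*6.62601 ≈ 17.06860
CI = 33 ± 17.06860 → [15.93140, 50.06860]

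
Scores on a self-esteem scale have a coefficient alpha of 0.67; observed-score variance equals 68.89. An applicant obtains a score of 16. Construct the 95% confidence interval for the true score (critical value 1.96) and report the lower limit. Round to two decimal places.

SD = √68.89 = 8.30000
SEM = 8.30000 · √(1 − 0.67000) = 8.30000 · √0.33000 ≈ 8.30000 · 0.57446 ≈ 4.76799
Half-width = 1.96·4.76799 ≈ 9.34525
Lower limit = 16 − 9.34525 ≈ 6.65475

6.65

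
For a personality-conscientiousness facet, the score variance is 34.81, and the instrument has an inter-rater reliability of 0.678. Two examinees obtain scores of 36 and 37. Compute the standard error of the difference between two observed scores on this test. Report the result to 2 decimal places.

4.73

SD = √34.81 ≈ 5.90000
SEM = 5.90000*√(1 − 0.67800) ≈ 3.34796
SE_diff = √2 * SEM ≈ 4.73473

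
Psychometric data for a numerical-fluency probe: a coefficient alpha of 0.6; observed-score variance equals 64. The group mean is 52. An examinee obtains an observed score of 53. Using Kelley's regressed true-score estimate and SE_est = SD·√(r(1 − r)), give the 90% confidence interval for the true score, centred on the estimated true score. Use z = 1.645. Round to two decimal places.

SD = √64 = 8.000
T̂ = 0.600(53) + 0.400(52) ≃ 52.600
SE_est = 8.000*√(0.600*0.400) ≃ 3.919
90% CI: 52.600 ± 6.447 ≃ (46.153, 59.047)

[46.15, 59.05]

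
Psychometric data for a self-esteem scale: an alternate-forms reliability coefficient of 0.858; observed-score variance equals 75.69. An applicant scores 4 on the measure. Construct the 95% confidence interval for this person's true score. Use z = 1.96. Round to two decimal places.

[-2.43, 10.43]

SD = √75.69 ≈ 8.7000
The standard error of measurement is 8.7000*√(1 − 0.8580) ≈ 8.7000*0.3768 ≈ 3.2784.
1.96 * SEM ≈ 6.4257
95% CI: 4 ± 6.4257 = [-2.4257, 10.4257]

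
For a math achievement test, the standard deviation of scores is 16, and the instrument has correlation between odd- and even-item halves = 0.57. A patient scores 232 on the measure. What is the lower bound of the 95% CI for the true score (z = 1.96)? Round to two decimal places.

215.59

Spearman-Brown: r = 2(0.57) / (1 + 0.57) = 1.140 / 1.570 ≈ 0.726
The standard error of measurement is 16.000·√(1 − 0.726) ≈ 16.000·0.523 ≈ 8.373.
1.96 · SEM ≈ 16.412
Lower limit = 232 − 16.412 ≈ 215.588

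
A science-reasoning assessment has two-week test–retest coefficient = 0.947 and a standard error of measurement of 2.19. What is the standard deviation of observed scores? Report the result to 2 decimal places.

9.51

SD = 2.19 / √(1 − 0.947) ≈ 9.513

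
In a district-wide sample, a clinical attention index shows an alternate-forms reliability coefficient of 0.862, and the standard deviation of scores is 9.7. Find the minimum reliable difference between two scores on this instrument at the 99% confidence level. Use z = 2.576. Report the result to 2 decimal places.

13.13

The standard error of measurement is 9.7000·√(1 − 0.8620) ≈ 9.7000·0.3715 ≈ 3.6034.
Standard error of the difference = 3.6034·√2 ≈ 5.0960
Smallest detectable difference = 2.576·5.0960 ≈ 13.1272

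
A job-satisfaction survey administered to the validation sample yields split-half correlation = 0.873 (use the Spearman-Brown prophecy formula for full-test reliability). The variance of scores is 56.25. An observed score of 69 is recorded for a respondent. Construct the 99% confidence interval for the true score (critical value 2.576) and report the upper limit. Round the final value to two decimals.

SD = √56.25 = 7.50000
Full-length reliability (Spearman-Brown) = 2(0.873)/(1+0.873) ≈ 0.93219
SEM = 7.50000 · √(1 − 0.93219) = 7.50000 · √0.06781 ≈ 7.50000 · 0.26040 ≈ 1.95296
2.576 · SEM ≈ 5.03084
Upper bound: 69 + 5.03084 = 74.03084

74.03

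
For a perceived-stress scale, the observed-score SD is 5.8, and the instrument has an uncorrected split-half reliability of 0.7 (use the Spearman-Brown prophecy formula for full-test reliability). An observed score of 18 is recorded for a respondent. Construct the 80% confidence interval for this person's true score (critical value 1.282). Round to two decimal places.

Full-length reliability (Spearman-Brown) = 2(0.7)/(1+0.7) ≃ 0.82353
SEM = 5.80000*√(1 − 0.82353) ≃ 2.43649
1.282 * SEM ≃ 3.12358
80% CI: 18 ± 3.12358 = [14.87642, 21.12358]

[14.88, 21.12]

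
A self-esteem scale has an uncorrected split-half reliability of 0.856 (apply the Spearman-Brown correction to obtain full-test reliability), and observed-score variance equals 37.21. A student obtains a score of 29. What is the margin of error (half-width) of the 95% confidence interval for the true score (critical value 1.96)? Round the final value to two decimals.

3.33

σ = 37.21^(1/2) = 6.1000
Full-length reliability (Spearman-Brown) = 2(0.856)/(1+0.856) ≈ 0.9224
SEM = 6.1000×√(1 − 0.9224) ≈ 1.6991
1.96 × SEM ≈ 3.3303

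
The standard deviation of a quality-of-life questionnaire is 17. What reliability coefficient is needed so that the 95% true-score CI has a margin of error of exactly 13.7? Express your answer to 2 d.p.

Required SEM = 13.7 / 1.96 ≈ 6.990
r = 1 − (6.990/17)² ≈ 1 − 0.169 ≈ 0.831

0.83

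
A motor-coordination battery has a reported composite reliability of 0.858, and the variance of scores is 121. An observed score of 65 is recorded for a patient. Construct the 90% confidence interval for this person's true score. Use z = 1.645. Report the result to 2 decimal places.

[58.18, 71.82]

σ = 121^(1/2) = 11.00000
SEM = 11.00000 · √(1 − 0.85800) = 11.00000 · √0.14200 ≈ 11.00000 · 0.37683 ≈ 4.14512
1.645 · SEM ≈ 6.81872
CI = 65 ± 6.81872 → [58.18128, 71.81872]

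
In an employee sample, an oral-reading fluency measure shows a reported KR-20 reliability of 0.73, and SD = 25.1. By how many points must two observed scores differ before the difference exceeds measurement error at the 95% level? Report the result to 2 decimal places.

The standard error of measurement is 25.100×√(1 − 0.730) ≈ 25.100×0.520 ≈ 13.042.
SE_diff = √2 × SEM ≈ 18.445
Smallest detectable difference = 1.96×18.445 ≈ 36.152

36.15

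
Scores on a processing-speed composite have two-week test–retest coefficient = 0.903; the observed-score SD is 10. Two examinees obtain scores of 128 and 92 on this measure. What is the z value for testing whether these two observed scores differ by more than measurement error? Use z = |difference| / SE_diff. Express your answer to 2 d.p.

SEM = 10.0000 · √(1 − 0.9030) = 10.0000 · √0.0970 ≈ 10.0000 · 0.3114 ≈ 3.1145
Standard error of the difference = 3.1145·√2 ≈ 4.4045
z = 36 / 4.4045 ≈ 8.1734

8.17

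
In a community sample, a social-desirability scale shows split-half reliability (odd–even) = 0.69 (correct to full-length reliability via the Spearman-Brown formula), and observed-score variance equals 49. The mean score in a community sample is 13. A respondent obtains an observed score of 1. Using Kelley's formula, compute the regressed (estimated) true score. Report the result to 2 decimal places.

3.20

r_full = 2·0.69 / (1 + 0.69) ≈ 0.817
T̂ = r·X + (1 − r)·M = 0.817*1 + 0.183*13 ≈ 0.817 + 2.385 ≈ 3.201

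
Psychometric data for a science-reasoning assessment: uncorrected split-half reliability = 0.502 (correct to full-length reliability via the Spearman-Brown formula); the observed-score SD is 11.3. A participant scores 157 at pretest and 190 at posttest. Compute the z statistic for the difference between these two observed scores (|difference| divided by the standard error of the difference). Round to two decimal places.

3.59

Full-length reliability (Spearman-Brown) = 2(0.502)/(1+0.502) ≈ 0.66844
SEM = 11.30000 × √(1 − 0.66844) = 11.30000 × √0.33156 ≈ 11.30000 × 0.57581 ≈ 6.50666
SE_diff = SEM × √2 ≈ 6.50666 × 1.41421 ≈ 9.20181
z = |157 − 190| / 9.20181 = 33 / 9.20181 ≈ 3.58625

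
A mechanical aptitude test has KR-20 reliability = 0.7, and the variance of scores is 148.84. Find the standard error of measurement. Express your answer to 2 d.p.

SD = √148.84 = 12.200
SEM = 12.200 · √(1 − 0.700) = 12.200 · √0.300 ≈ 12.200 · 0.548 ≈ 6.682

6.68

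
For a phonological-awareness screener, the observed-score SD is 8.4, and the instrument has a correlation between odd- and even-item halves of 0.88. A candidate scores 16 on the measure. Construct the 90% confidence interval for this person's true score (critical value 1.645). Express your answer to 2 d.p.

[12.51, 19.49]

Full-length reliability (Spearman-Brown) = 2(0.88)/(1+0.88) ≈ 0.936
SEM = 8.400 · √(1 − 0.936) = 8.400 · √0.064 ≈ 8.400 · 0.253 ≈ 2.122
Half-width = 1.645·2.122 ≈ 3.491
90% CI: 16 ± 3.491 = [12.509, 19.491]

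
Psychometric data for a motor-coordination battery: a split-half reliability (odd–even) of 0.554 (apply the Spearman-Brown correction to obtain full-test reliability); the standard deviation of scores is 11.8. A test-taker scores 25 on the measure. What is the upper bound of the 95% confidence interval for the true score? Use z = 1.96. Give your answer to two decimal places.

r_full = 2·0.554 / (1 + 0.554) ≈ 0.713
SEM = 11.800×√(1 − 0.713) ≈ 6.322
Half-width = 1.96×6.322 ≈ 12.390
Upper limit = 25 + 12.390 ≈ 37.390

37.39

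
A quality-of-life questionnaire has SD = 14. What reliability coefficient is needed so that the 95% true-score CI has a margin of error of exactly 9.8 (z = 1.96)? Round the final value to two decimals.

SEM needed = half-width / z = 9.8/1.96 ≈ 5.0000
r = 1 − (5.0000/14)² ≈ 1 − 0.1276 ≈ 0.8724

0.87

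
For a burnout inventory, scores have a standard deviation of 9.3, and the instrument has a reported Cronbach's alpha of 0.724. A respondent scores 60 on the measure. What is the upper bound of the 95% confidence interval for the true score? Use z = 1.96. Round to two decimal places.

The standard error of measurement is 9.30000*√(1 − 0.72400) ≈ 9.30000*0.52536 ≈ 4.88582.
1.96 * SEM ≈ 9.57621
Upper limit = 60 + 9.57621 ≈ 69.57621

69.58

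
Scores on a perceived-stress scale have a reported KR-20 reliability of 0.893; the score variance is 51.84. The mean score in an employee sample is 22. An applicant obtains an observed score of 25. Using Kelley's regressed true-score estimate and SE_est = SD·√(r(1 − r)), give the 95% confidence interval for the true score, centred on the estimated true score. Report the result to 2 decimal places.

[20.32, 29.04]

SD = √51.84 ≃ 7.20000
T̂ = r·X + (1 − r)·M = 0.89300·25 + 0.10700·22 = 22.32500 + 2.35400 ≃ 24.67900
SE_est = 7.20000·√(0.89300·0.10700) ≃ 2.22562
95% CI: 24.67900 ± 4.36221 ≃ (20.31679, 29.04121)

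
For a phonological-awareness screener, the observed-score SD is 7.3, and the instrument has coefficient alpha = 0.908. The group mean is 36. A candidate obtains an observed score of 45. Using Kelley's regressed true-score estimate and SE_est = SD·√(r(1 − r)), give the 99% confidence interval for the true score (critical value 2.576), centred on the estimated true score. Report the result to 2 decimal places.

[38.74, 49.61]

Estimated true score = 0.90800·45 + (1 − 0.90800)·36 ≈ 44.17200
SE_est = SD · √(r(1 − r)) = 7.30000 · √0.08354 ≈ 7.30000 · 0.28903 ≈ 2.10989
CI = 44.17200 ± 2.576 · 2.10989 → [38.73692, 49.60708]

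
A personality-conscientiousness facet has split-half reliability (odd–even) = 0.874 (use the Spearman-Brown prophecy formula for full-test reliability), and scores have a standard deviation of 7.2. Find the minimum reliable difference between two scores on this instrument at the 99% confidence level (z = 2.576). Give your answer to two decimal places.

6.80

Full-length reliability (Spearman-Brown) = 2(0.874)/(1+0.874) ≃ 0.9328
SEM = 7.2000·√(1 − 0.9328) ≃ 1.8670
SE_diff = SEM · √2 ≃ 1.8670 · 1.4142 ≃ 2.6403
Minimum reliable difference = 2.576 · SE_diff ≃ 2.576 · 2.6403 ≃ 6.8013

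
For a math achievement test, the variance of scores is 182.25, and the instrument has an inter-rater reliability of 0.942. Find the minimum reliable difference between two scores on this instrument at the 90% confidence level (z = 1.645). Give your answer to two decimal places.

7.56

SD = √182.25 ≃ 13.50000
SEM = 13.50000 × √(1 − 0.94200) = 13.50000 × √0.05800 ≃ 13.50000 × 0.24083 ≃ 3.25123
SE_diff = √2 × SEM ≃ 4.59793
Smallest detectable difference = 1.645×4.59793 ≃ 7.56360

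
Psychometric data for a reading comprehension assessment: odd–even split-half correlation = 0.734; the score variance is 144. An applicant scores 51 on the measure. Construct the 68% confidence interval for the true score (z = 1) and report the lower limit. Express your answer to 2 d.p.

SD = √144 = 12.000
Spearman-Brown: r = 2(0.734) / (1 + 0.734) = 1.468 / 1.734 ≈ 0.847
SEM = 12.000 × √(1 − 0.847) = 12.000 × √0.153 ≈ 12.000 × 0.392 ≈ 4.700
Margin = 1 × 4.700 ≈ 4.700
Lower limit = 51 − 4.700 ≈ 46.300

46.30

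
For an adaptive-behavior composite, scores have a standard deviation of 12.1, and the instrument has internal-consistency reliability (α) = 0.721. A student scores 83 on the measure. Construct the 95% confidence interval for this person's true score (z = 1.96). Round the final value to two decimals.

[70.47, 95.53]

SEM = 12.10000 × √(1 − 0.72100) = 12.10000 × √0.27900 ≈ 12.10000 × 0.52820 ≈ 6.39127
1.96 × SEM ≈ 12.52690
CI = 83 ± 12.52690 → [70.47310, 95.52690]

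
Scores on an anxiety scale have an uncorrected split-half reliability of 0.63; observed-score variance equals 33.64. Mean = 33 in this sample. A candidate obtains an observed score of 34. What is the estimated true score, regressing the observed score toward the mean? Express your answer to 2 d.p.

33.77

Spearman-Brown: r = 2(0.63) / (1 + 0.63) = 1.260 / 1.630 ≃ 0.773
T̂ = r·X + (1 − r)·M = 0.773*34 + 0.227*33 = 26.282 + 7.491 ≃ 33.773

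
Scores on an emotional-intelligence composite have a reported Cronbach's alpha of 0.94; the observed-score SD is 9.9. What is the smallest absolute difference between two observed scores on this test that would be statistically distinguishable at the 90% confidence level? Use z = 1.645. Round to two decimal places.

5.64

SEM = 9.900·√(1 − 0.940) ≃ 2.425
SE_diff = SEM · √2 ≃ 2.425 · 1.414 ≃ 3.429
Minimum reliable difference = 1.645 · SE_diff ≃ 1.645 · 3.429 ≃ 5.641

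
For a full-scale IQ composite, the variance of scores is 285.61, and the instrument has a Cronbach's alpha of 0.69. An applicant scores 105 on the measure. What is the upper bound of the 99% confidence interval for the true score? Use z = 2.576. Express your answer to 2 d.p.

129.24

SD = √285.61 ≈ 16.900
SEM = 16.900 · √(1 − 0.690) = 16.900 · √0.310 ≈ 16.900 · 0.557 ≈ 9.410
Margin = 2.576 · 9.410 ≈ 24.239
Upper limit = 105 + 24.239 ≈ 129.239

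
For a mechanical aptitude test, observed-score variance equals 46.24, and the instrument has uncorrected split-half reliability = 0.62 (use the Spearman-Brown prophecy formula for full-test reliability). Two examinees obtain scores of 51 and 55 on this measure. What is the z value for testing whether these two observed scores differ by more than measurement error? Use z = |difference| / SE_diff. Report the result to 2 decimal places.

0.86

σ = 46.24^(1/2) = 6.8000
Spearman-Brown: r = 2(0.62) / (1 + 0.62) = 1.2400 / 1.6200 ≈ 0.7654
SEM = 6.8000 × √(1 − 0.7654) = 6.8000 × √0.2346 ≈ 6.8000 × 0.4843 ≈ 3.2934
SE_diff = √2 × SEM ≈ 4.6576
z = |51 − 55| / 4.6576 = 4 / 4.6576 ≈ 0.8588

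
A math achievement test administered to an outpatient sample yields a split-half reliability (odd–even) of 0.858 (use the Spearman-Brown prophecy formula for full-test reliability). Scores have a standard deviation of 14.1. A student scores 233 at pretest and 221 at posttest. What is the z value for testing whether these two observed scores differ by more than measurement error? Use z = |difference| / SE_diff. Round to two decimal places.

2.18

Spearman-Brown: r = 2(0.858) / (1 + 0.858) = 1.7160 / 1.8580 ≈ 0.9236
SEM = 14.1000 · √(1 − 0.9236) = 14.1000 · √0.0764 ≈ 14.1000 · 0.2765 ≈ 3.8980
SE_diff = √2 · SEM ≈ 5.5126
z = 12 / 5.5126 ≈ 2.1768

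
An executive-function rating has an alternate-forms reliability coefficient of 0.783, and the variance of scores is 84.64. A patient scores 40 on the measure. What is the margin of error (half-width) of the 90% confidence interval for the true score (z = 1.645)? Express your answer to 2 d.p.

7.05

SD = √84.64 ≈ 9.2000
SEM = 9.2000 · √(1 − 0.7830) = 9.2000 · √0.2170 ≈ 9.2000 · 0.4658 ≈ 4.2857
Half-width = 1.645·4.2857 ≈ 7.0499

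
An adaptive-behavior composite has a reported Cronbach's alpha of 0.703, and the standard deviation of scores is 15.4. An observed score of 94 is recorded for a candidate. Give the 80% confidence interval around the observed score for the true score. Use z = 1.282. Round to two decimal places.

[83.24, 104.76]

SEM = 15.400*√(1 − 0.703) ≈ 8.393
Margin = 1.282 * 8.393 ≈ 10.759
Interval: (83.241, 104.759)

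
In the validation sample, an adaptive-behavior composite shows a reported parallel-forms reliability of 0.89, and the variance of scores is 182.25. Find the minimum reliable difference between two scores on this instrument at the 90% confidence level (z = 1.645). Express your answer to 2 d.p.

10.42

SD = √182.25 = 13.500
SEM = 13.500·√(1 − 0.890) ≈ 4.477
Standard error of the difference = 4.477·√2 ≈ 6.332
Minimum reliable difference = 1.645 · SE_diff ≈ 1.645 · 6.332 ≈ 10.416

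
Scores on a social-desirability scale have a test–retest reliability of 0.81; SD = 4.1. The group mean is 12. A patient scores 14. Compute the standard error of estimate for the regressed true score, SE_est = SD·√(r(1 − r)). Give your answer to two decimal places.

SE_est = SD * √(r(1 − r)) = 4.1000 * √0.1539 ≃ 4.1000 * 0.3923 ≃ 1.6084

1.61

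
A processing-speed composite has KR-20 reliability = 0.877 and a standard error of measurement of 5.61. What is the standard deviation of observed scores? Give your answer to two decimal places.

SD = 5.61 / √(1 − 0.877) ≈ 15.996

16.00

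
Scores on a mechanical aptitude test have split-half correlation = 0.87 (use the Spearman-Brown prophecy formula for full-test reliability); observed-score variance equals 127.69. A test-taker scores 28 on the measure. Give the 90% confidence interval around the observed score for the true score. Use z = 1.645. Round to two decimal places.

[23.10, 32.90]

σ = 127.69^(1/2) = 11.3000
Full-length reliability (Spearman-Brown) = 2(0.87)/(1+0.87) ≈ 0.9305
SEM = 11.3000·√(1 − 0.9305) ≈ 2.9794
Margin = 1.645 · 2.9794 ≈ 4.9011
CI = 28 ± 4.9011 → [23.0989, 32.9011]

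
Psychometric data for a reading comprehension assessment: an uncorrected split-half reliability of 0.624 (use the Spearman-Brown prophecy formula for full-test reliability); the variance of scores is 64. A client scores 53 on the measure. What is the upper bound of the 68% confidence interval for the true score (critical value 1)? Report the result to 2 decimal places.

56.85

SD = √64 ≈ 8.000
Spearman-Brown: r = 2(0.624) / (1 + 0.624) = 1.248 / 1.624 ≈ 0.768
SEM = 8.000 · √(1 − 0.768) = 8.000 · √0.232 ≈ 8.000 · 0.481 ≈ 3.849
Margin = 1 · 3.849 ≈ 3.849
Upper bound: 53 + 3.849 = 56.849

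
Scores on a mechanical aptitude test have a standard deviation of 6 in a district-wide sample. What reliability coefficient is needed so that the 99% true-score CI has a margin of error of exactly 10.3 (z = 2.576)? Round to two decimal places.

0.56

SEM needed = half-width / z = 10.3/2.576 ≃ 3.998
Required reliability = 1 − (SEM/SD)² = 1 − 0.444 ≃ 0.556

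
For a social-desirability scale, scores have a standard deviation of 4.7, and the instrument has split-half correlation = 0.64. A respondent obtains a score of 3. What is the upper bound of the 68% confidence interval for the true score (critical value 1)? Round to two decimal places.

r_full = 2·0.64 / (1 + 0.64) ≈ 0.780
SEM = 4.700 · √(1 − 0.780) = 4.700 · √0.220 ≈ 4.700 · 0.469 ≈ 2.202
1 · SEM ≈ 2.202
Upper bound: 3 + 2.202 = 5.202

5.20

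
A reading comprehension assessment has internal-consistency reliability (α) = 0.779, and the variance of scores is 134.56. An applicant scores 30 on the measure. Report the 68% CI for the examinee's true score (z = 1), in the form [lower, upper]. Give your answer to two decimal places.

[24.55, 35.45]

SD = √134.56 ≃ 11.6000
SEM = 11.6000 · √(1 − 0.7790) = 11.6000 · √0.2210 ≃ 11.6000 · 0.4701 ≃ 5.4532
1 · SEM ≃ 5.4532
CI = 30 ± 5.4532 → [24.5468, 35.4532]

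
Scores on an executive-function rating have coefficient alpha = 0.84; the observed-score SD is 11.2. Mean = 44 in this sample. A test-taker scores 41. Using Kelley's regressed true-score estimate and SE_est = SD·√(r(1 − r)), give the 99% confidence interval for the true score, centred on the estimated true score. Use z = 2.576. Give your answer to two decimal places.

[30.90, 52.06]

T̂ = 0.8400(41) + 0.1600(44) ≈ 41.4800
SE_est = 11.2000·√[r(1 − r)] ≈ 4.1060
CI = 41.4800 ± 2.576 · 4.1060 → [30.9030, 52.0570]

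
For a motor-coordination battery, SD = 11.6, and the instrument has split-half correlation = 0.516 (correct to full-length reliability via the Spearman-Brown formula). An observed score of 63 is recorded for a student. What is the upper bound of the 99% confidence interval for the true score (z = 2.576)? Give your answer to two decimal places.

Spearman-Brown: r = 2(0.516) / (1 + 0.516) = 1.0320 / 1.5160 ≈ 0.6807
SEM = 11.6000·√(1 − 0.6807) ≈ 6.5544
Margin = 2.576 · 6.5544 ≈ 16.8841
Upper bound: 63 + 16.8841 = 79.8841

79.88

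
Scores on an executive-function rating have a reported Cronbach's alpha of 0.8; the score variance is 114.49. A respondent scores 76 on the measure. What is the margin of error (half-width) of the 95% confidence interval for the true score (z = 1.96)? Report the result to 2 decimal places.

SD = √114.49 ≈ 10.7000
The standard error of measurement is 10.7000·√(1 − 0.8000) ≈ 10.7000·0.4472 ≈ 4.7852.
Half-width = 1.96·4.7852 ≈ 9.3790

9.38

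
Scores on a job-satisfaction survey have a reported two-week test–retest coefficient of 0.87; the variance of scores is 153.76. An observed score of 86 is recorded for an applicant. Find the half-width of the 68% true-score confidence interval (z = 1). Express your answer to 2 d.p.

σ = 153.76^(1/2) = 12.400
SEM = 12.400 × √(1 − 0.870) = 12.400 × √0.130 ≈ 12.400 × 0.361 ≈ 4.471
1 × SEM ≈ 4.471

4.47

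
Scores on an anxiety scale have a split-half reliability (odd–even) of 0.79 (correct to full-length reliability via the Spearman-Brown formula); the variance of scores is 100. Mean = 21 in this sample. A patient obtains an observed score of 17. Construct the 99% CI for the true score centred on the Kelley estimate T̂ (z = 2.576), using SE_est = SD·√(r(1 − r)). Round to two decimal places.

[9.18, 25.76]

σ = 100^(1/2) = 10.00000
Spearman-Brown: r = 2(0.79) / (1 + 0.79) = 1.58000 / 1.79000 ≈ 0.88268
T̂ = 0.88268(17) + 0.11732(21) ≈ 17.46927
SE_est = SD * √(r(1 − r)) = 10.00000 * √0.10355 ≈ 10.00000 * 0.32180 ≈ 3.21799
99% CI: 17.46927 ± 8.28955 ≈ (9.17972, 25.75882)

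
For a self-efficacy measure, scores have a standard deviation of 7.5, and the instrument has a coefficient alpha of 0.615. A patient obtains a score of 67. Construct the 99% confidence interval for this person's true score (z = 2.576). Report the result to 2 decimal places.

[55.01, 78.99]

SEM = 7.50000 × √(1 − 0.61500) = 7.50000 × √0.38500 ≈ 7.50000 × 0.62048 ≈ 4.65363
Half-width = 2.576×4.65363 ≈ 11.98774
Interval: (55.01226, 78.98774)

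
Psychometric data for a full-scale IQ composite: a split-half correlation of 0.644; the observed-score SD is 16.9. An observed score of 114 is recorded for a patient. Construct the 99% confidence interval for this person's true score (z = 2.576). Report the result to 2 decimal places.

Spearman-Brown: r = 2(0.644) / (1 + 0.644) = 1.288 / 1.644 ≈ 0.783
SEM = 16.900 · √(1 − 0.783) = 16.900 · √0.217 ≈ 16.900 · 0.465 ≈ 7.864
Half-width = 2.576·7.864 ≈ 20.258
99% CI: 114 ± 20.258 = [93.742, 134.258]

[93.74, 134.26]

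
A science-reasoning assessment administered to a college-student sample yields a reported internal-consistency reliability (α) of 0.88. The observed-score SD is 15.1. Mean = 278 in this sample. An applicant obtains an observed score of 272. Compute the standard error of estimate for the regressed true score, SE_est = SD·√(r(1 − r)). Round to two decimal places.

4.91

SE_est = SD · √(r(1 − r)) = 15.1000 · √0.1056 ≃ 15.1000 · 0.3250 ≃ 4.9069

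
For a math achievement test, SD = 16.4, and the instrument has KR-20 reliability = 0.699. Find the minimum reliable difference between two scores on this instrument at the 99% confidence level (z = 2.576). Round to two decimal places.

The standard error of measurement is 16.40000·√(1 − 0.69900) ≈ 16.40000·0.54863 ≈ 8.99761.
Standard error of the difference = 8.99761·√2 ≈ 12.72454
Minimum reliable difference = 2.576 · SE_diff ≈ 2.576 · 12.72454 ≈ 32.77842

32.78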